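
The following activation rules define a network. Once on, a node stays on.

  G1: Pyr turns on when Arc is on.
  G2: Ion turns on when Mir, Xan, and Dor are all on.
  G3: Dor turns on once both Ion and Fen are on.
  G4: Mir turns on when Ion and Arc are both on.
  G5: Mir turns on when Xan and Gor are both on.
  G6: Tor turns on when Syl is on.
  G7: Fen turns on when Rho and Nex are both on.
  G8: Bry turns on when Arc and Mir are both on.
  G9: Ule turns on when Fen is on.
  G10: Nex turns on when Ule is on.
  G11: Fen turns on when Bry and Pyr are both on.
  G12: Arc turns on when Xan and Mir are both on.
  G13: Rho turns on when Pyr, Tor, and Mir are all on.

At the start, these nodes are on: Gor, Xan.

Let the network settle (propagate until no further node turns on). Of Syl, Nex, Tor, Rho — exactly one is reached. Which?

Nex

G5: Xan and Gor on → Mir on.
Xan and Mir are on, so Arc turns on (G12).
Arc is on, so Pyr turns on (G1).
Arc and Mir are on, so Bry turns on (G8).
G11: Bry and Pyr on → Fen on.
Fen is on, so Ule turns on (G9).
G10: Ule on → Nex on.
Tor would need Syl (G6), but Syl never turns on. No rule produces Syl, and it is not given. Rho would need Pyr, Tor, and Mir (G13), but Tor never turns on.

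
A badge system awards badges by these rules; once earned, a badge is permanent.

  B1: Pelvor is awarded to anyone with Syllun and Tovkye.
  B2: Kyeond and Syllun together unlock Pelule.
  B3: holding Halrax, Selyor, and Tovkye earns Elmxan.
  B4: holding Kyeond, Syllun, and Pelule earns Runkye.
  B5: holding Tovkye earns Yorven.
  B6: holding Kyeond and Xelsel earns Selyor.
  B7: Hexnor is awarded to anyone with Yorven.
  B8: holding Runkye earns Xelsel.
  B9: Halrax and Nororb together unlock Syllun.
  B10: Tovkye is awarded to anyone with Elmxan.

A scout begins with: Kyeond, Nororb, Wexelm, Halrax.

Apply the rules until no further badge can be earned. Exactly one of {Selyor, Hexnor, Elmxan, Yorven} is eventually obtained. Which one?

Selyor

With Halrax and Nororb, Syllun is earned (B9).
With Kyeond and Syllun, Pelule is earned (B2).
With Kyeond, Syllun, and Pelule, Runkye is earned (B4).
With Runkye, Xelsel is earned (B8).
With Kyeond and Xelsel, Selyor is earned (B6).
Elmxan would need Halrax, Selyor, and Tovkye (B3), but Tovkye is never earned. Yorven would need Tovkye (B5), but Tovkye is never earned. Hexnor would need Yorven (B7), but Yorven is never earned.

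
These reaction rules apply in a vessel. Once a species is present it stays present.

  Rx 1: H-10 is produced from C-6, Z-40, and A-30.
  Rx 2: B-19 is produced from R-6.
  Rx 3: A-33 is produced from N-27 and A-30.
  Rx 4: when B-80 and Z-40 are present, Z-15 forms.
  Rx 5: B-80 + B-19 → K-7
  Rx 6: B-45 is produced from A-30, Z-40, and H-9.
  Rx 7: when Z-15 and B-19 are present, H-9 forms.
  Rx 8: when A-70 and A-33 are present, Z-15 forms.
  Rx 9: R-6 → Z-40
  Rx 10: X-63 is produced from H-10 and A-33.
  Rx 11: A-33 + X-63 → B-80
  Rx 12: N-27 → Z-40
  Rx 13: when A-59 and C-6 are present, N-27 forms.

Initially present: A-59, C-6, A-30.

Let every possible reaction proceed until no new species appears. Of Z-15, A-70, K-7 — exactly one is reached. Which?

Z-15

A-59 and C-6 present → N-27 forms (Rx 13).
N-27 and A-30 present → A-33 forms (Rx 3).
N-27 present → Z-40 forms (Rx 12).
C-6, Z-40, and A-30 present → H-10 forms (Rx 1).
H-10 and A-33 present → X-63 forms (Rx 10).
A-33 and X-63 present → B-80 forms (Rx 11).
B-80 and Z-40 present → Z-15 forms (Rx 4).
K-7 would need B-80 and B-19 (Rx 5), but B-19 never forms. No rule produces A-70, and it is not given.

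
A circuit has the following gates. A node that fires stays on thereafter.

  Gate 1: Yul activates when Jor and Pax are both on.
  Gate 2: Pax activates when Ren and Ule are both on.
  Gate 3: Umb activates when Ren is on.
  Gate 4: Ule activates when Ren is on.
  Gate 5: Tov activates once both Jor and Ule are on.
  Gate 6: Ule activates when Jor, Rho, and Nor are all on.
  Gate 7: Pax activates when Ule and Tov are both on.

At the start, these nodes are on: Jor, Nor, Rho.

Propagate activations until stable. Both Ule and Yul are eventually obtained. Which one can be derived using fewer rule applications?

Ule

Ule: Gate 6: Jor, Rho, and Nor on → Ule on. [1 rule application]
Yul: Gate 6: Jor, Rho, and Nor on → Ule on. Jor and Ule are on, so Tov activates (Gate 5). Gate 7: Ule and Tov on → Pax on. Gate 1: Jor and Pax on → Yul on. [4 rule applications]
Ule needs fewer.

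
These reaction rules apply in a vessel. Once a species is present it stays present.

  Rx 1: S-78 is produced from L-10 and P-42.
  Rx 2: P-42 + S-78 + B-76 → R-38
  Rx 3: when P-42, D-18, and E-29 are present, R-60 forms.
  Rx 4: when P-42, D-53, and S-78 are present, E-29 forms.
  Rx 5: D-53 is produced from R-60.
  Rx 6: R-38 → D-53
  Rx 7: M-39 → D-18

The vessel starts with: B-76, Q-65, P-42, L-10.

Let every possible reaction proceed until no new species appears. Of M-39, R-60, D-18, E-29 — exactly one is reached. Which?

L-10 and P-42 present → S-78 forms (Rx 1).
P-42, S-78, and B-76 present → R-38 forms (Rx 2).
R-38 present → D-53 forms (Rx 6).
P-42, D-53, and S-78 present → E-29 forms (Rx 4).
No rule produces M-39, and it is not given. R-60 would need P-42, D-18, and E-29 (Rx 3), but D-18 never forms. D-18 would need M-39 (Rx 7), but M-39 never forms.

E-29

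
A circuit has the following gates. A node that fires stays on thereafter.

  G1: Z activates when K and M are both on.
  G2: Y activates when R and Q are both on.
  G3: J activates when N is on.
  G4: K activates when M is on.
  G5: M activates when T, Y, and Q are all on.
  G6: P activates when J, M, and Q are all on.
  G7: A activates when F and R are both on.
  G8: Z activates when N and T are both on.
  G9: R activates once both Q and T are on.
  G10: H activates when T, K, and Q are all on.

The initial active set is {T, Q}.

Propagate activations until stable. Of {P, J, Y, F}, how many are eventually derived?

1

Q and T are on, so R activates (G9).
G2: R and Q on → Y on.
P would need J, M, and Q (G6), but J never turns on.
J would need N (G3), but N never turns on.
Y: reached.
No rule produces F, and it is not given.
Reached: Y — 1 of the 4.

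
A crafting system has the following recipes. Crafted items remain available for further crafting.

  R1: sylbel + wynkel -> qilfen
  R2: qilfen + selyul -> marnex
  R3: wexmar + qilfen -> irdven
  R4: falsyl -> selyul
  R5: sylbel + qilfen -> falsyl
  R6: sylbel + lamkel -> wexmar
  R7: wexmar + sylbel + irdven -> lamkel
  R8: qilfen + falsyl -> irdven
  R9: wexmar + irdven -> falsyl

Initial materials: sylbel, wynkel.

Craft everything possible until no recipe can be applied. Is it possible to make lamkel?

No

lamkel would need wexmar, sylbel, and irdven (R7), but wexmar is never obtained.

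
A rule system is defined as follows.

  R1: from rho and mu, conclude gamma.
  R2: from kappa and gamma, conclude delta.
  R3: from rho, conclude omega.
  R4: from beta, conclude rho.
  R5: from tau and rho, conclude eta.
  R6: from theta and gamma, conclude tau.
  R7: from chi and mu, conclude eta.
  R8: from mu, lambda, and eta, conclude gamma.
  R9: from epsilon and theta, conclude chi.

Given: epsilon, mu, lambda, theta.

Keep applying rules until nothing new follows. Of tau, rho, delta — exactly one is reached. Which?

epsilon and theta hold, so chi follows (R9).
chi and mu hold, so eta follows (R7).
From mu, lambda, and eta, R8 gives gamma.
theta and gamma hold, so tau follows (R6).
rho would need beta (R4), but beta is never established. delta would need kappa and gamma (R2), but kappa is never established.

tau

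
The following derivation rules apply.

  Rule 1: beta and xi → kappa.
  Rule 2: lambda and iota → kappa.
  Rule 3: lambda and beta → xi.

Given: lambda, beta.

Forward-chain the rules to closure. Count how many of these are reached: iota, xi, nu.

1

From lambda and beta, Rule 3 gives xi.
No rule produces iota, and it is not given.
xi: reached.
No rule produces nu, and it is not given.
Reached: xi — 1 of the 3.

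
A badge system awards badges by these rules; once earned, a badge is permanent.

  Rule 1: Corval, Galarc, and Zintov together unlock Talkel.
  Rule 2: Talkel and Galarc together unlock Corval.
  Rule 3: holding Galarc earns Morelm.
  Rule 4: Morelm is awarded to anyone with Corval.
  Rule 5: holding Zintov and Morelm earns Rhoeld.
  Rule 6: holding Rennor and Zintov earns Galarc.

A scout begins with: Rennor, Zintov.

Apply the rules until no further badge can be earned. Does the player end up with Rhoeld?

Yes

With Rennor and Zintov, Galarc is earned (Rule 6).
With Galarc, Morelm is earned (Rule 3).
With Zintov and Morelm, Rhoeld is earned (Rule 5).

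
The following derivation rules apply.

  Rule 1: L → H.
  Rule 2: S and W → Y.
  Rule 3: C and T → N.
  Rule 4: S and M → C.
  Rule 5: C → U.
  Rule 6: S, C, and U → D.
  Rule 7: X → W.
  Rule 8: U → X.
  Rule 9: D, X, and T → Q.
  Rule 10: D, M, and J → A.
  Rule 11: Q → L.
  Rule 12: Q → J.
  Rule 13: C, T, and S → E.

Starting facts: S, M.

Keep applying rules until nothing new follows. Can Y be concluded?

S and M hold, so C follows (Rule 4).
From C, Rule 5 gives U.
U holds, so X follows (Rule 8).
From X, Rule 7 gives W.
S and W hold, so Y follows (Rule 2).

Yes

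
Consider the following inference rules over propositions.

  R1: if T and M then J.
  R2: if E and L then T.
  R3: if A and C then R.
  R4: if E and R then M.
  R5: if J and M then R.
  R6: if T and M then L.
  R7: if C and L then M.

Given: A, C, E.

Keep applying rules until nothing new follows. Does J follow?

No

J would need T and M (R1), but T is never established.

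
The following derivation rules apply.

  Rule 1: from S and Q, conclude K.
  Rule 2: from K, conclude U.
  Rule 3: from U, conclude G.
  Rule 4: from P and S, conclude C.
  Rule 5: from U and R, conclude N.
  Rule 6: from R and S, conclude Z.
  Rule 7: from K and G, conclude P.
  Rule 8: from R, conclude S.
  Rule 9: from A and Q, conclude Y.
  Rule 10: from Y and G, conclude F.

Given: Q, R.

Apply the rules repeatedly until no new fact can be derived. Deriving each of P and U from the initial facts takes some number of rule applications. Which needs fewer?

U: From R, Rule 8 gives S. From S and Q, Rule 1 gives K. From K, Rule 2 gives U. [3 rule applications]
P: R holds, so S follows (Rule 8). S and Q hold, so K follows (Rule 1). From K, Rule 2 gives U. From U, Rule 3 gives G. K and G hold, so P follows (Rule 7). [5 rule applications]
U needs fewer.

U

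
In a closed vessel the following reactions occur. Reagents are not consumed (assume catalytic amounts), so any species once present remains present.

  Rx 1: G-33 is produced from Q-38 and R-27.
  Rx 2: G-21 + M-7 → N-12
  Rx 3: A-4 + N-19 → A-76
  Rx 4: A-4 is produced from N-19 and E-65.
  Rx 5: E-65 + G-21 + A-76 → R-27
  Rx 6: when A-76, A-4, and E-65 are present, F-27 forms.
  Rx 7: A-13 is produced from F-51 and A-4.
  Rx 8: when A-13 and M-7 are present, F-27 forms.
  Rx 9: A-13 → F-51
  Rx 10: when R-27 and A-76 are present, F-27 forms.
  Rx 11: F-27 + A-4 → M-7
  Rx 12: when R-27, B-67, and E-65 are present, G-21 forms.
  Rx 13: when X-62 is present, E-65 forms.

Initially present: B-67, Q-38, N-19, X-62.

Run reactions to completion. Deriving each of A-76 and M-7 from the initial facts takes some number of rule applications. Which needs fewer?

A-76

A-76: X-62 present → E-65 forms (Rx 13). N-19 and E-65 present → A-4 forms (Rx 4). A-4 and N-19 present → A-76 forms (Rx 3). [3 rule applications]
M-7: X-62 present → E-65 forms (Rx 13). N-19 and E-65 present → A-4 forms (Rx 4). A-4 and N-19 present → A-76 forms (Rx 3). A-76, A-4, and E-65 present → F-27 forms (Rx 6). F-27 and A-4 present → M-7 forms (Rx 11). [5 rule applications]
A-76 needs fewer.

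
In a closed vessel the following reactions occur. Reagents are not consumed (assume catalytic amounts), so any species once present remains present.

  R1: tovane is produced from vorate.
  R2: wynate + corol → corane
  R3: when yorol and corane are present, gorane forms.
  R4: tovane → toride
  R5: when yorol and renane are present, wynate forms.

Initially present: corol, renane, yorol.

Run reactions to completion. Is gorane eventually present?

yorol and renane present → wynate forms (R5).
wynate and corol present → corane forms (R2).
yorol and corane present → gorane forms (R3).

Yes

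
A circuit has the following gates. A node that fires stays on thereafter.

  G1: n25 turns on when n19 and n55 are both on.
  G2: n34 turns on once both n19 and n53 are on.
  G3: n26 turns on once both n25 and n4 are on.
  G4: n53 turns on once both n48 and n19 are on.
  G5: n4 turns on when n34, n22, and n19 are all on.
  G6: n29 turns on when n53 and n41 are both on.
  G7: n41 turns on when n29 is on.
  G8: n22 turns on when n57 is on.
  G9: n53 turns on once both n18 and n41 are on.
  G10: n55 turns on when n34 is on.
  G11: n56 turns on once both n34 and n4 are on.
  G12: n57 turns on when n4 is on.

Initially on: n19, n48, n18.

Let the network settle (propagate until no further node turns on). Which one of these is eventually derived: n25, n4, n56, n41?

n25

n48 and n19 are on, so n53 turns on (G4).
n19 and n53 are on, so n34 turns on (G2).
n34 is on, so n55 turns on (G10).
G1: n19 and n55 on → n25 on.
n4 would need n34, n22, and n19 (G5), but n22 never turns on. n56 would need n34 and n4 (G11), but n4 never turns on. n41 would need n29 (G7), but n29 never turns on.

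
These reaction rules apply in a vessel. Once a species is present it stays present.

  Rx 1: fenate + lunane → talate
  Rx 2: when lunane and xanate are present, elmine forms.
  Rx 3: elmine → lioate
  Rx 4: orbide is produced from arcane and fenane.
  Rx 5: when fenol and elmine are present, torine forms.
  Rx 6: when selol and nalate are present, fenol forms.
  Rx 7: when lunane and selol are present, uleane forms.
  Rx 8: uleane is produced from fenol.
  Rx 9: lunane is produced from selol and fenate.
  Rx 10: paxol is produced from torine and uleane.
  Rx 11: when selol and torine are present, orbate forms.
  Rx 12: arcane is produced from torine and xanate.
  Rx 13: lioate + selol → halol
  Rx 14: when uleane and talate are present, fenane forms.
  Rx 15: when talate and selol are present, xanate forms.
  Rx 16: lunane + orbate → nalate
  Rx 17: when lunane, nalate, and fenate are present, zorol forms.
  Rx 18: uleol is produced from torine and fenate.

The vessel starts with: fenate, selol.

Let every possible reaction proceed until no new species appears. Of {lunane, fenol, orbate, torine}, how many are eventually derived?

1

selol and fenate present → lunane forms (Rx 9).
lunane: reached.
fenol would need selol and nalate (Rx 6), but nalate never forms.
orbate would need selol and torine (Rx 11), but torine never forms.
torine would need fenol and elmine (Rx 5), but fenol never forms.
Reached: lunane — 1 of the 4.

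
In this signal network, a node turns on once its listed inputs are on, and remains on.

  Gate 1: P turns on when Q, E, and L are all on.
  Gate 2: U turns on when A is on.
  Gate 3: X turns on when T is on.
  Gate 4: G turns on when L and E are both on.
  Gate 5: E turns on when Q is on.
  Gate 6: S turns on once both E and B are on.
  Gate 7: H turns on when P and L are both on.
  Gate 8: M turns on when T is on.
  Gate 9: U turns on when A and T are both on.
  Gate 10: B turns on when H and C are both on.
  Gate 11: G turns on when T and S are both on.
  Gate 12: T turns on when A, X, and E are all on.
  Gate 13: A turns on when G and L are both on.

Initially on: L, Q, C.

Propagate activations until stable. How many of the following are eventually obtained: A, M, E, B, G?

Q is on, so E turns on (Gate 5).
Gate 1: Q, E, and L on → P on.
Gate 4: L and E on → G on.
Gate 13: G and L on → A on.
Gate 7: P and L on → H on.
H and C are on, so B turns on (Gate 10).
A: reached.
M would need T (Gate 8), but T never turns on.
E: reached.
B: reached.
G: reached.
Reached: A, E, B, and G — 4 of the 5.

4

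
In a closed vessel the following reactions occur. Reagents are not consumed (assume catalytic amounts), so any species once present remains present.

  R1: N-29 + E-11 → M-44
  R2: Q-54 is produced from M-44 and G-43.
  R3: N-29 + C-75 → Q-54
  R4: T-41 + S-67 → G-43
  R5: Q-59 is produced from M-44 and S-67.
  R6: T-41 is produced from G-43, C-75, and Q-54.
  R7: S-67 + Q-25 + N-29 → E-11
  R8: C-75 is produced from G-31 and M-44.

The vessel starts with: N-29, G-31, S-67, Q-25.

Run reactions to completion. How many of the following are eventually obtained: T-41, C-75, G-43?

S-67, Q-25, and N-29 present → E-11 forms (R7).
N-29 and E-11 present → M-44 forms (R1).
G-31 and M-44 present → C-75 forms (R8).
T-41 would need G-43, C-75, and Q-54 (R6), but G-43 never forms.
C-75: reached.
G-43 would need T-41 and S-67 (R4), but T-41 never forms.
Reached: C-75 — 1 of the 3.

1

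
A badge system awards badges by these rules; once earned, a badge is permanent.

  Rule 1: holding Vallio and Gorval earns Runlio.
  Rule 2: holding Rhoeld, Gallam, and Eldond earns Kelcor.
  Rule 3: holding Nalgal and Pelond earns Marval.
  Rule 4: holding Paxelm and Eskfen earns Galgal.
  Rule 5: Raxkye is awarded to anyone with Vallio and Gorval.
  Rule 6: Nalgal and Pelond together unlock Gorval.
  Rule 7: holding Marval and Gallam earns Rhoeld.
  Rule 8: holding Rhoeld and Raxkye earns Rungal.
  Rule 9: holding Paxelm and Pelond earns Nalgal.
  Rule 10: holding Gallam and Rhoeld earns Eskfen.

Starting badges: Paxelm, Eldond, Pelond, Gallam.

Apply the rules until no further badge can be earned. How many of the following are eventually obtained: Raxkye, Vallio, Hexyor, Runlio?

0

Raxkye would need Vallio and Gorval (Rule 5), but Vallio is never earned.
No rule produces Vallio, and it is not given.
No rule produces Hexyor, and it is not given.
Runlio would need Vallio and Gorval (Rule 1), but Vallio is never earned.
None of the 4 are reached.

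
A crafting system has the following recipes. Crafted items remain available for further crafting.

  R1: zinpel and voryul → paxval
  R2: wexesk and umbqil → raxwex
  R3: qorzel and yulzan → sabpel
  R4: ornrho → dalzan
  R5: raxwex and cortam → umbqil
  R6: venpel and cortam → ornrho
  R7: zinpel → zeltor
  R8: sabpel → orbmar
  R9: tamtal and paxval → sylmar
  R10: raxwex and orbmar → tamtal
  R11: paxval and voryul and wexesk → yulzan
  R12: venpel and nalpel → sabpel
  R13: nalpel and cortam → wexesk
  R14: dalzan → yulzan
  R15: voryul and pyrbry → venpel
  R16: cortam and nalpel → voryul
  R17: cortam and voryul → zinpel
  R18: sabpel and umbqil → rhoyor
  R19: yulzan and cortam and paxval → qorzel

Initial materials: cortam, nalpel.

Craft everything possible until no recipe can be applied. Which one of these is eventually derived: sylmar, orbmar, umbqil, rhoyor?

Using R16, cortam and nalpel make voryul.
nalpel and cortam → wexesk (R13).
Using R17, cortam and voryul make zinpel.
Using R1, zinpel and voryul make paxval.
Using R11, paxval, voryul, and wexesk make yulzan.
Using R19, yulzan, cortam, and paxval make qorzel.
Using R3, qorzel and yulzan make sabpel.
Using R8, sabpel makes orbmar.
rhoyor would need sabpel and umbqil (R18), but umbqil is never obtained. umbqil would need raxwex and cortam (R5), but raxwex is never obtained. sylmar would need tamtal and paxval (R9), but tamtal is never obtained.

orbmar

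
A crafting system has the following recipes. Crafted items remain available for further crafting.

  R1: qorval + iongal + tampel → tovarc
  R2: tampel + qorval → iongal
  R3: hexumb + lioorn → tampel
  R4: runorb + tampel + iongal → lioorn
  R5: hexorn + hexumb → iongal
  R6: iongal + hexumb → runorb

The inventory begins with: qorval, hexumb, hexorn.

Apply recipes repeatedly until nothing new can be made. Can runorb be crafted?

Yes

Using R5, hexorn and hexumb make iongal.
iongal + hexumb → runorb (R6).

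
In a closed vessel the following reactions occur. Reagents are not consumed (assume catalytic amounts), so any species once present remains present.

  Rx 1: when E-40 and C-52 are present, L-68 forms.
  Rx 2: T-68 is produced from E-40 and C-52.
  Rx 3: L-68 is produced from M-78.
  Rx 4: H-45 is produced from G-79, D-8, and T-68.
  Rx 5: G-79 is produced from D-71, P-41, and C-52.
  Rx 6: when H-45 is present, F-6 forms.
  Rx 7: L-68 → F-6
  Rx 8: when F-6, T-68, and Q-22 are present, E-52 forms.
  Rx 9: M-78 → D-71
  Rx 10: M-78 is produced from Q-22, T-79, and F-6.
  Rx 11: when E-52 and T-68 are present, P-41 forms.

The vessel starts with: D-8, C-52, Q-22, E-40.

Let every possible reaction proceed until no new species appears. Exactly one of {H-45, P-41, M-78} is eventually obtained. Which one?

P-41

E-40 and C-52 present → L-68 forms (Rx 1).
E-40 and C-52 present → T-68 forms (Rx 2).
L-68 present → F-6 forms (Rx 7).
F-6, T-68, and Q-22 present → E-52 forms (Rx 8).
E-52 and T-68 present → P-41 forms (Rx 11).
H-45 would need G-79, D-8, and T-68 (Rx 4), but G-79 never forms. M-78 would need Q-22, T-79, and F-6 (Rx 10), but T-79 never forms.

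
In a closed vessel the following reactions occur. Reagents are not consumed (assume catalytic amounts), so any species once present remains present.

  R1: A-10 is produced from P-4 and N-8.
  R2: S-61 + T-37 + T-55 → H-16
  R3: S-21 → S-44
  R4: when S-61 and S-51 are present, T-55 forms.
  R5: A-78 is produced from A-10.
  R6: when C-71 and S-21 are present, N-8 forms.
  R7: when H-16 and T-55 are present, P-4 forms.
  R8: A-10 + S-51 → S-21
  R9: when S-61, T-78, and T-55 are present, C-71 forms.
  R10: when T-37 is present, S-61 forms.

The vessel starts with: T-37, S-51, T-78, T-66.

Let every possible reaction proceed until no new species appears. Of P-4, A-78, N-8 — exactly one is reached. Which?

T-37 present → S-61 forms (R10).
S-61 and S-51 present → T-55 forms (R4).
S-61, T-37, and T-55 present → H-16 forms (R2).
H-16 and T-55 present → P-4 forms (R7).
A-78 would need A-10 (R5), but A-10 never forms. N-8 would need C-71 and S-21 (R6), but S-21 never forms.

P-4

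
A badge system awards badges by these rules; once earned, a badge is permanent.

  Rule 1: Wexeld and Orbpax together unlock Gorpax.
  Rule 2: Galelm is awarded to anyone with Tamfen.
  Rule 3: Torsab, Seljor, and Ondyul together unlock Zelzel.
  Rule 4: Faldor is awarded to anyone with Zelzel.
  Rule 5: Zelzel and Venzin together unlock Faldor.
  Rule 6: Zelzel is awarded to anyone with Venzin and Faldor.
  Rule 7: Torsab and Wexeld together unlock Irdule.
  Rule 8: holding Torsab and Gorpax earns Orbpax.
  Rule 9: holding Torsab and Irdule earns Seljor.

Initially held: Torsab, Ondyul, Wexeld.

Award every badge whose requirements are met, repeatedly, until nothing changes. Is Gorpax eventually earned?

Gorpax would need Wexeld and Orbpax (Rule 1), but Orbpax is never earned.

No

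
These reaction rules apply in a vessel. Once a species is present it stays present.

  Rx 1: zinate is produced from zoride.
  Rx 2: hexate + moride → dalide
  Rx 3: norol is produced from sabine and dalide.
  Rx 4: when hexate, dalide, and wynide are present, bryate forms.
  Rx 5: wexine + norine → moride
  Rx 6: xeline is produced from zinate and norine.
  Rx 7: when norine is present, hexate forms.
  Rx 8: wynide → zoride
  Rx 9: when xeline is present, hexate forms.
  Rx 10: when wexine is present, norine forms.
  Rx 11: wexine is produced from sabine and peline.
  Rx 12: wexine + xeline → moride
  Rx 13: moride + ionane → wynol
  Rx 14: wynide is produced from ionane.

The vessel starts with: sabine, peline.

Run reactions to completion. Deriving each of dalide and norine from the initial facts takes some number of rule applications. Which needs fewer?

norine: sabine and peline present → wexine forms (Rx 11). wexine present → norine forms (Rx 10). [2 rule applications]
dalide: sabine and peline present → wexine forms (Rx 11). wexine present → norine forms (Rx 10). wexine and norine present → moride forms (Rx 5). norine present → hexate forms (Rx 7). hexate and moride present → dalide forms (Rx 2). [5 rule applications]
norine needs fewer.

norine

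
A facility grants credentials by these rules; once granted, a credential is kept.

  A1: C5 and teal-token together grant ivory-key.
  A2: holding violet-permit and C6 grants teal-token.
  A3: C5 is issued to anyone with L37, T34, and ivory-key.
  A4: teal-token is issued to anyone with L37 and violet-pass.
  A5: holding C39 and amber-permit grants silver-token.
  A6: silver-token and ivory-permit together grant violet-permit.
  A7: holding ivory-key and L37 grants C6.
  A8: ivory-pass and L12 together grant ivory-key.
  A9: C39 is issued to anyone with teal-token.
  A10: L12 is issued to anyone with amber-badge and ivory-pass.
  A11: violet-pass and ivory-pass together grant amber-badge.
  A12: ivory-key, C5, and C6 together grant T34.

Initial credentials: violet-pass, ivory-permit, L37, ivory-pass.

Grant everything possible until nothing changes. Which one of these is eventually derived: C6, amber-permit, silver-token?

Holding violet-pass and ivory-pass grants amber-badge (A11).
Holding amber-badge and ivory-pass grants L12 (A10).
Holding ivory-pass and L12 grants ivory-key (A8).
Holding ivory-key and L37 grants C6 (A7).
No rule produces amber-permit, and it is not given. silver-token would need C39 and amber-permit (A5), but amber-permit is never granted.

C6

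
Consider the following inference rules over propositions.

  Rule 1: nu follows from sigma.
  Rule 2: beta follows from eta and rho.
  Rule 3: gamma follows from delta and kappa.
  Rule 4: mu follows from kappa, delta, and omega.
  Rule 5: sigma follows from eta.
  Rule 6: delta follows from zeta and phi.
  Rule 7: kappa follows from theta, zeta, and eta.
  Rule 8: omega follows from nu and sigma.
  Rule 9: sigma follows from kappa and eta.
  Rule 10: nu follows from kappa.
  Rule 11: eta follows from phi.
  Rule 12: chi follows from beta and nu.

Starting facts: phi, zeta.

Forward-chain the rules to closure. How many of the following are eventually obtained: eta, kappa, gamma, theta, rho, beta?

phi holds, so eta follows (Rule 11).
eta: reached.
kappa would need theta, zeta, and eta (Rule 7), but theta is never established.
gamma would need delta and kappa (Rule 3), but kappa is never established.
No rule produces theta, and it is not given.
No rule produces rho, and it is not given.
beta would need eta and rho (Rule 2), but rho is never established.
Reached: eta — 1 of the 6.

1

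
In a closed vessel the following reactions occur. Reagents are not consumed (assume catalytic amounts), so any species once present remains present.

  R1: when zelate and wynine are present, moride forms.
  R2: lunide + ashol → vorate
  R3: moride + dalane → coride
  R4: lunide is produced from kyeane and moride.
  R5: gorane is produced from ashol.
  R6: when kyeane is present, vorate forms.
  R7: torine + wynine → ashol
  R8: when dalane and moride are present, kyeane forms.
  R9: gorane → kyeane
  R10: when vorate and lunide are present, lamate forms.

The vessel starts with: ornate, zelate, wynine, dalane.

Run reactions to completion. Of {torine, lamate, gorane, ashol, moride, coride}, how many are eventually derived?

3

zelate and wynine present → moride forms (R1).
moride and dalane present → coride forms (R3).
dalane and moride present → kyeane forms (R8).
kyeane and moride present → lunide forms (R4).
kyeane present → vorate forms (R6).
vorate and lunide present → lamate forms (R10).
No rule produces torine, and it is not given.
lamate: reached.
gorane would need ashol (R5), but ashol never forms.
ashol would need torine and wynine (R7), but torine never forms.
moride: reached.
coride: reached.
Reached: lamate, moride, and coride — 3 of the 6.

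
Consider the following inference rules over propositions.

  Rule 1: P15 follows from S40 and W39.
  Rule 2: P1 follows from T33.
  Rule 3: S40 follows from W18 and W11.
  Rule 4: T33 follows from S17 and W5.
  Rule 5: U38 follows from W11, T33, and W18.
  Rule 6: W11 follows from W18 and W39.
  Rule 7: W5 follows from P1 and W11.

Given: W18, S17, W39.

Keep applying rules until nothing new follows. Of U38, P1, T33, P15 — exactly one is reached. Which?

P15

W18 and W39 hold, so W11 follows (Rule 6).
From W18 and W11, Rule 3 gives S40.
S40 and W39 hold, so P15 follows (Rule 1).
T33 would need S17 and W5 (Rule 4), but W5 is never established. U38 would need W11, T33, and W18 (Rule 5), but T33 is never established. P1 would need T33 (Rule 2), but T33 is never established.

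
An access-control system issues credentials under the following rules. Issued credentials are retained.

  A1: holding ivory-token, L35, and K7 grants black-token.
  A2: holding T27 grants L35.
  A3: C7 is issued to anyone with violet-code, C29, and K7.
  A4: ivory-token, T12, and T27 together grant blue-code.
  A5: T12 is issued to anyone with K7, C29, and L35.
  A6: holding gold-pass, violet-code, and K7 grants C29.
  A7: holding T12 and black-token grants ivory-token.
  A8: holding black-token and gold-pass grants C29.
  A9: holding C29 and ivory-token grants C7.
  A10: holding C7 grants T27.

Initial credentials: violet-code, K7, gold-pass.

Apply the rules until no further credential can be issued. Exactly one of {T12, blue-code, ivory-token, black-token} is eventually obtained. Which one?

Holding gold-pass, violet-code, and K7 grants C29 (A6).
Holding violet-code, C29, and K7 grants C7 (A3).
Holding C7 grants T27 (A10).
Holding T27 grants L35 (A2).
Holding K7, C29, and L35 grants T12 (A5).
blue-code would need ivory-token, T12, and T27 (A4), but ivory-token is never granted. ivory-token would need T12 and black-token (A7), but black-token is never granted. black-token would need ivory-token, L35, and K7 (A1), but ivory-token is never granted.

T12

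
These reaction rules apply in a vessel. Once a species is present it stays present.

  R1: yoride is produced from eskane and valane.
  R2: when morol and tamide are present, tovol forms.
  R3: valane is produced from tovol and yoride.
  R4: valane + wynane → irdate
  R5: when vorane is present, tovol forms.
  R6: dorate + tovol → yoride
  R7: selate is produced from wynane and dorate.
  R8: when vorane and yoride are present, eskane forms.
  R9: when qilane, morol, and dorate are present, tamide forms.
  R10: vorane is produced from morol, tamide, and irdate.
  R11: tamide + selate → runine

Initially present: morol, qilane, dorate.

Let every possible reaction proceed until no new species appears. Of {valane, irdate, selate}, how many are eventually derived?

1

qilane, morol, and dorate present → tamide forms (R9).
morol and tamide present → tovol forms (R2).
dorate and tovol present → yoride forms (R6).
tovol and yoride present → valane forms (R3).
valane: reached.
irdate would need valane and wynane (R4), but wynane never forms.
selate would need wynane and dorate (R7), but wynane never forms.
Reached: valane — 1 of the 3.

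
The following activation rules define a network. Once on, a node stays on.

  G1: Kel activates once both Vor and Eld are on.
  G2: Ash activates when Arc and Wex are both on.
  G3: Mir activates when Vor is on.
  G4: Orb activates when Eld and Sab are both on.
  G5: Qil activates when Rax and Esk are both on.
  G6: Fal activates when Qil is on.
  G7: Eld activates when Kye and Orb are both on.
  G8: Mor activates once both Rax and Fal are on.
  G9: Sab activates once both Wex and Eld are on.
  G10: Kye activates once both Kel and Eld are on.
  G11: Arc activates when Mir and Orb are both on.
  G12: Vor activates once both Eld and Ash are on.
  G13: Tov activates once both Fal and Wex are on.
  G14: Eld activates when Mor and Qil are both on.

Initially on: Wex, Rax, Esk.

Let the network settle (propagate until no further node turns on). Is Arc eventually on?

No

Arc would need Mir and Orb (G11), but Mir never turns on.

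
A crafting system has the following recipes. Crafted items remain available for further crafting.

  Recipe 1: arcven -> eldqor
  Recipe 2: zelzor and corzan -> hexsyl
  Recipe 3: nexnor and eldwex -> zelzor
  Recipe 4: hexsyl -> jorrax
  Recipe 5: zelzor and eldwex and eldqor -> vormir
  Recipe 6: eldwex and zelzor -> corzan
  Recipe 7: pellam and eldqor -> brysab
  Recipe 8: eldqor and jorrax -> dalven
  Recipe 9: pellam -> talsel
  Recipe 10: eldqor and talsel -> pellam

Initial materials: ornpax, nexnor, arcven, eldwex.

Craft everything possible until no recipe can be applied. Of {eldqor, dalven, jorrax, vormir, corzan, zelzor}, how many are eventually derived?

Using Recipe 3, nexnor and eldwex make zelzor.
Using Recipe 1, arcven makes eldqor.
zelzor and eldwex and eldqor -> vormir (Recipe 5).
eldwex and zelzor -> corzan (Recipe 6).
zelzor and corzan -> hexsyl (Recipe 2).
Using Recipe 4, hexsyl makes jorrax.
eldqor and jorrax -> dalven (Recipe 8).
eldqor: reached.
dalven: reached.
jorrax: reached.
vormir: reached.
corzan: reached.
zelzor: reached.
All 6 are reached.

6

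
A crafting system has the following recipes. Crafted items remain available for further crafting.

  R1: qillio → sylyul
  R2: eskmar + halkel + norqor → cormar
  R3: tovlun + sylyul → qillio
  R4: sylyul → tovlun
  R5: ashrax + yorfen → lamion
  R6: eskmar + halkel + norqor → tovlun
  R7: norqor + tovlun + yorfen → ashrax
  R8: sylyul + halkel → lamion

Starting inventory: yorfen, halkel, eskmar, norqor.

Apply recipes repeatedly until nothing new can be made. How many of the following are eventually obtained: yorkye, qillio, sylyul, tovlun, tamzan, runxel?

eskmar + halkel + norqor → tovlun (R6).
No rule produces yorkye, and it is not given.
qillio would need tovlun and sylyul (R3), but sylyul is never obtained.
sylyul would need qillio (R1), but qillio is never obtained.
tovlun: reached.
No rule produces tamzan, and it is not given.
No rule produces runxel, and it is not given.
Reached: tovlun — 1 of the 6.

1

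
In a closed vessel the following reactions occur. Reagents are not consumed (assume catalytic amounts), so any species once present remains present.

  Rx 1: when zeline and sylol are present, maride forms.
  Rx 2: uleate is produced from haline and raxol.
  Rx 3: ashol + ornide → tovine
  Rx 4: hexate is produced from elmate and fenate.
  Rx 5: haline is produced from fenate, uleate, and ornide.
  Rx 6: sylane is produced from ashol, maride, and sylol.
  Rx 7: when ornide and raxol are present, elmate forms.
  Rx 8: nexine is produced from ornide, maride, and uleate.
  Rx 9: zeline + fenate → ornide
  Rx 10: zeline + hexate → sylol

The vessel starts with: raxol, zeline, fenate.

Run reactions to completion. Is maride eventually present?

Yes

zeline and fenate present → ornide forms (Rx 9).
ornide and raxol present → elmate forms (Rx 7).
elmate and fenate present → hexate forms (Rx 4).
zeline and hexate present → sylol forms (Rx 10).
zeline and sylol present → maride forms (Rx 1).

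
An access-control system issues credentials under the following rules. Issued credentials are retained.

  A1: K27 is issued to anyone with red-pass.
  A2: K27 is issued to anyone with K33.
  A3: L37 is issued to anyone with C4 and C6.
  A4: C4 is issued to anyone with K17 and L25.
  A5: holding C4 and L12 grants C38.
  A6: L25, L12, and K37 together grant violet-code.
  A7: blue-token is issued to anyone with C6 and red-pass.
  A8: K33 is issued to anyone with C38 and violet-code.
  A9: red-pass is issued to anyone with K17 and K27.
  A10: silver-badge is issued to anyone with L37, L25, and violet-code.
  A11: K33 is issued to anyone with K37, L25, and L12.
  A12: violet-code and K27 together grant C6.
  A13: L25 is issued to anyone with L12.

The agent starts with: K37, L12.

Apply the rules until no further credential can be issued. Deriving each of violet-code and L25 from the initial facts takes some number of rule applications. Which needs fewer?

L25

L25: Holding L12 grants L25 (A13). [1 rule application]
violet-code: Holding L12 grants L25 (A13). Holding L25, L12, and K37 grants violet-code (A6). [2 rule applications]
L25 needs fewer.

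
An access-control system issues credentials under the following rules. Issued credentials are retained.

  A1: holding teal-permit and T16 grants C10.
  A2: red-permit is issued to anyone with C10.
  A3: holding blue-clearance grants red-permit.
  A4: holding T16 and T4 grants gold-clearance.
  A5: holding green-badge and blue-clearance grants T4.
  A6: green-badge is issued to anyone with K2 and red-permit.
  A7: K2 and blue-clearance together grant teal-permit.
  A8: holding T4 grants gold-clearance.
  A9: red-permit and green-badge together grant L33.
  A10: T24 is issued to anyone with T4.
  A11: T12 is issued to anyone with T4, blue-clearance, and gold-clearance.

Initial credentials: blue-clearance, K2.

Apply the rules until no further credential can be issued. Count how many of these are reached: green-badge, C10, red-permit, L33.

Holding blue-clearance grants red-permit (A3).
Holding K2 and red-permit grants green-badge (A6).
Holding red-permit and green-badge grants L33 (A9).
green-badge: reached.
C10 would need teal-permit and T16 (A1), but T16 is never granted.
red-permit: reached.
L33: reached.
Reached: green-badge, red-permit, and L33 — 3 of the 4.

3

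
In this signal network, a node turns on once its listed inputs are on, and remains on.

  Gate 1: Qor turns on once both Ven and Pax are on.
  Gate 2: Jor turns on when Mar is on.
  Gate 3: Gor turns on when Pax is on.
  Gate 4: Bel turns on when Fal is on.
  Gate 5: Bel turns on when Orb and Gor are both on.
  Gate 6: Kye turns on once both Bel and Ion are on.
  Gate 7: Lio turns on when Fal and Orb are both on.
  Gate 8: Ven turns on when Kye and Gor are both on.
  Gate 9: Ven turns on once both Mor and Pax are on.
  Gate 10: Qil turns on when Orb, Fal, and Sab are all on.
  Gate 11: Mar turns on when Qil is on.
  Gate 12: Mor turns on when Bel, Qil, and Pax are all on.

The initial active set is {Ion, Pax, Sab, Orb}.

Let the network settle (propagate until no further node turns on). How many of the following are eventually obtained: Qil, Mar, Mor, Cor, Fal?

0

Qil would need Orb, Fal, and Sab (Gate 10), but Fal never turns on.
Mar would need Qil (Gate 11), but Qil never turns on.
Mor would need Bel, Qil, and Pax (Gate 12), but Qil never turns on.
No rule produces Cor, and it is not given.
No rule produces Fal, and it is not given.
None of the 5 are reached.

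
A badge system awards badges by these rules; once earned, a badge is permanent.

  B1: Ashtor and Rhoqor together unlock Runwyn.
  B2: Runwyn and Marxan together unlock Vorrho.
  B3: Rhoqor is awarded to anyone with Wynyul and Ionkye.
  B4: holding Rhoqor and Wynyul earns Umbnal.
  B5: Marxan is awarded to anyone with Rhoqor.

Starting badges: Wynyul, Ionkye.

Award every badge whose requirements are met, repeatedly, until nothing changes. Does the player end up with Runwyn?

Runwyn would need Ashtor and Rhoqor (B1), but Ashtor is never earned.

No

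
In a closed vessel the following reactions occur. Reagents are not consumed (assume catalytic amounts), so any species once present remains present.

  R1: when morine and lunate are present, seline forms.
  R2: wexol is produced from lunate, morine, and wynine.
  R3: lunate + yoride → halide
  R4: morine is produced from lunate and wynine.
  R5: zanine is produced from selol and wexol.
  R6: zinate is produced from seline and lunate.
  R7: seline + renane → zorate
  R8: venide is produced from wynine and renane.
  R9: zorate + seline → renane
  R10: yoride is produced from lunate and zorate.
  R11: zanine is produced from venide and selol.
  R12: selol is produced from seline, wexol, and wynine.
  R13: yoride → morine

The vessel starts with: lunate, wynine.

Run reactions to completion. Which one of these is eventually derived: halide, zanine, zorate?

lunate and wynine present → morine forms (R4).
lunate, morine, and wynine present → wexol forms (R2).
morine and lunate present → seline forms (R1).
seline, wexol, and wynine present → selol forms (R12).
selol and wexol present → zanine forms (R5).
halide would need lunate and yoride (R3), but yoride never forms. zorate would need seline and renane (R7), but renane never forms.

zanine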